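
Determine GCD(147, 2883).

3

Euclid: 2883 = 19·147 + 90; 147 = 1·90 + 57; 90 = 1·57 + 33; 57 = 1·33 + 24; 33 = 1·24 + 9; 24 = 2·9 + 6; 9 = 1·6 + 3; 6 = 2·3 + 0. Last nonzero remainder: 3.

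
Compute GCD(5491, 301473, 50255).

gcd(5491, 301473): 301473 = 54·5491 + 4959; 5491 = 1·4959 + 532; 4959 = 9·532 + 171; 532 = 3·171 + 19; 171 = 9·19 + 0 → 19
gcd(19, 50255): 50255 = 2645·19 + 0 → 19

19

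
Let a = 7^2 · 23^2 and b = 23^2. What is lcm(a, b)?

max exponent per prime: 7^2 · 23^2 = 25921

25921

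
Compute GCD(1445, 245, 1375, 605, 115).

5

gcd(1445, 245): 1445 = 5·245 + 220; 245 = 1·220 + 25; 220 = 8·25 + 20; 25 = 1·20 + 5; 20 = 4·5 + 0 → 5
gcd(5, 1375): 1375 = 275·5 + 0 → 5
gcd(5, 605): 605 = 121·5 + 0 → 5
gcd(5, 115): 115 = 23·5 + 0 → 5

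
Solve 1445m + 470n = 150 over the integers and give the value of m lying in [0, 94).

Reduce mod 470: 1445m ≡ 150 (mod 470). With g = gcd(1445, 470) = 5 dividing 150, divide through: 289m ≡ 30 (mod 94).
Since gcd(289, 94) = 1, m ≡ 30·(289)⁻¹ ≡ 58 (mod 94). Smallest non-negative: 58.

58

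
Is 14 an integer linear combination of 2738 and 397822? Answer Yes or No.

By Bézout, 2738m + 397822n = 14 has integer solutions iff gcd(2738, 397822) | 14.
Euclid: 397822 = 145·2738 + 812; 2738 = 3·812 + 302; 812 = 2·302 + 208; 302 = 1·208 + 94; 208 = 2·94 + 20; 94 = 4·20 + 14; 20 = 1·14 + 6; 14 = 2·6 + 2; 6 = 3·2 + 0. gcd = 2; 14 mod 2 = 0. Yes.

Yes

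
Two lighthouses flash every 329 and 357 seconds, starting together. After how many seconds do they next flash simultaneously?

gcd first: 357 = 1·329 + 28; 329 = 11·28 + 21; 28 = 1·21 + 7; 21 = 3·7 + 0 → gcd = 7
lcm = 329·357/gcd = 117453/7 = 16779

16779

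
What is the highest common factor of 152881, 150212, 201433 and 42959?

17

152881 = 17² · 23²; 150212 = 2² · 17 · 47²; 201433 = 17³ · 41; 42959 = 7 · 17 · 19²
gcd takes min exponent of each prime: 17 = 17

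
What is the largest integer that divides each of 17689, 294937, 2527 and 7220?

gcd(17689, 294937): 294937 = 16·17689 + 11913; 17689 = 1·11913 + 5776; 11913 = 2·5776 + 361; 5776 = 16·361 + 0 → 361
gcd(361, 2527): 2527 = 7·361 + 0 → 361
gcd(361, 7220): 7220 = 20·361 + 0 → 361

361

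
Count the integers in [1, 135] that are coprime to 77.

105

77 = 7·11. Inclusion–exclusion on these primes:
135 − ⌊135/7⌋ − ⌊135/11⌋ + ⌊135/77⌋ = 105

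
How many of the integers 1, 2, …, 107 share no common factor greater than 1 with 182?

43

182 = 2·7·13. Inclusion–exclusion on these primes:
107 − ⌊107/2⌋ − ⌊107/7⌋ − ⌊107/13⌋ + ⌊107/14⌋ + ⌊107/26⌋ + ⌊107/91⌋ − ⌊107/182⌋ = 43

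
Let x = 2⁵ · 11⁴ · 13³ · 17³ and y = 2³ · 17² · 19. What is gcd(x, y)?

min exponent per shared prime: 2³ · 17² = 2312

2312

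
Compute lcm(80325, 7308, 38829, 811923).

lcm(80325, 7308) = 80325·7308/gcd = 587015100/63 = 9317700
lcm(9317700, 38829) = 9317700·38829/gcd = 361796973300/21 = 17228427300
lcm(17228427300, 811923) = 17228427300·811923/gcd = 13988156378697900/21 = 666102684699900

666102684699900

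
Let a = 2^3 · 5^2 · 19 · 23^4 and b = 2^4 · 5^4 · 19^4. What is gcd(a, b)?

3800

min exponent per shared prime: 2^3 · 5^2 · 19 = 3800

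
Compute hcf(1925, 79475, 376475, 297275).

275

gcd(1925, 79475): 79475 = 41·1925 + 550; 1925 = 3·550 + 275; 550 = 2·275 + 0 → 275
gcd(275, 376475): 376475 = 1369·275 + 0 → 275
gcd(275, 297275): 297275 = 1081·275 + 0 → 275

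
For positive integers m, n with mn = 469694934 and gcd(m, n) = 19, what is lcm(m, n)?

gcd·lcm = product, so lcm = 469694934/19 = 24720786.

24720786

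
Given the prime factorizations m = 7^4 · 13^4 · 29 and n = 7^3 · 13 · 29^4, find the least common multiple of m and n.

48501766991041

max exponent per prime: 7^4 · 13^4 · 29^4 = 48501766991041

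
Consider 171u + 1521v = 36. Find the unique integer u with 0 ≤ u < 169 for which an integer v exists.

gcd(171, 1521) = 9 (Euclid: 1521 = 8·171 + 153; 171 = 1·153 + 18; 153 = 8·18 + 9; 18 = 2·9 + 0), and 9 | 36.
Extended Euclid: 171·(-80) + 1521·(9) = 9. Scale by 4: u₀ = -320.
General solution u = u₀ + 169t; reducing mod 169 gives u = 18 (and v = -2).

18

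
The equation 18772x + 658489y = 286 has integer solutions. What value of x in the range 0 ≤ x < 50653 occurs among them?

38095

Euclid: 658489 = 35·18772 + 1469; 18772 = 12·1469 + 1144; 1469 = 1·1144 + 325; 1144 = 3·325 + 169; 325 = 1·169 + 156; 169 = 1·156 + 13; 156 = 12·13 + 0 → gcd = 13; 286 = 13·22.
Back-substitution yields 18772·(4034) + 658489·(-115) = 13, so one solution is x = 4034·22 = 88748, y = -115·22 = -2530.
Solutions in x differ by 658489/13 = 50653; the one in [0, 50653) is 88748 mod 50653 = 38095.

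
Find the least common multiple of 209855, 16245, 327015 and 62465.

lcm(209855, 16245) = 209855·16245/gcd = 3409094475/95 = 35885205
lcm(35885205, 327015) = 35885205·327015/gcd = 11735000313075/45 = 260777784735
lcm(260777784735, 62465) = 260777784735·62465/gcd = 16289484323471775/65 = 250607451130335

250607451130335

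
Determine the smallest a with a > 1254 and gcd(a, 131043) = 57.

1311

131043 = 57·2299. Any a with gcd(a, 131043) = 57 is a multiple of 57, say 57s, with s coprime to 2299.
Need s > 1254/57, so s ≥ 23. First s ≥ 23 with gcd(s, 2299) = 1 is s = 23. Thus a = 57·23 = 1311.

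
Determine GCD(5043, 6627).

Euclid: 6627 = 1·5043 + 1584; 5043 = 3·1584 + 291; 1584 = 5·291 + 129; 291 = 2·129 + 33; 129 = 3·33 + 30; 33 = 1·30 + 3; 30 = 10·3 + 0. Last nonzero remainder: 3.

3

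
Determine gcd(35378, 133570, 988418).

gcd(35378, 133570): 133570 = 3·35378 + 27436; 35378 = 1·27436 + 7942; 27436 = 3·7942 + 3610; 7942 = 2·3610 + 722; 3610 = 5·722 + 0 → 722
gcd(722, 988418): 988418 = 1369·722 + 0 → 722

722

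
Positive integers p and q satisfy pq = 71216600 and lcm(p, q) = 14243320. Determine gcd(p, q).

From gcd × lcm = pq: gcd = 71216600 / 14243320 = 5.

5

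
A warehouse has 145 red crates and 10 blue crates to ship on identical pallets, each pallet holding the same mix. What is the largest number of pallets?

Euclid: 145 = 14·10 + 5; 10 = 2·5 + 0. Last nonzero remainder: 5.

5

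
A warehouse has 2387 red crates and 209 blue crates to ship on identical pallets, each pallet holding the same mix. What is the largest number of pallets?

11

2387 = 7 · 11 · 31
209 = 11 · 19
Common: 11 = 11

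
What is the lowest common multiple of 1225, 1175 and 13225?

1225 = 5² · 7²; 1175 = 5² · 47; 13225 = 5² · 23²
lcm takes max exponent of each prime: 5² · 7² · 23² · 47 = 30457175

30457175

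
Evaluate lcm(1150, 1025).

gcd first: 1150 = 1·1025 + 125; 1025 = 8·125 + 25; 125 = 5·25 + 0 → gcd = 25
lcm = 1150·1025/gcd = 1178750/25 = 47150

47150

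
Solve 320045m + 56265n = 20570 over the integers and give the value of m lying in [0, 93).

79

Euclid: 320045 = 5·56265 + 38720; 56265 = 1·38720 + 17545; 38720 = 2·17545 + 3630; 17545 = 4·3630 + 3025; 3630 = 1·3025 + 605; 3025 = 5·605 + 0 → gcd = 605; 20570 = 605·34.
Back-substitution yields 320045·(16) + 56265·(-91) = 605, so one solution is m = 16·34 = 544, n = -91·34 = -3094.
Solutions in m differ by 56265/605 = 93; the one in [0, 93) is 544 mod 93 = 79.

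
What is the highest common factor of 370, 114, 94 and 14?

gcd(370, 114): 370 = 3·114 + 28; 114 = 4·28 + 2; 28 = 14·2 + 0 → 2
gcd(2, 94): 94 = 47·2 + 0 → 2
gcd(2, 14): 14 = 7·2 + 0 → 2

2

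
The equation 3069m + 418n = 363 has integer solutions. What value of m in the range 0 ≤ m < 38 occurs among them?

gcd(3069, 418) = 11 (Euclid: 3069 = 7·418 + 143; 418 = 2·143 + 132; 143 = 1·132 + 11; 132 = 12·11 + 0), and 11 | 363.
Extended Euclid: 3069·(3) + 418·(-22) = 11. Scale by 33: m₀ = 99.
General solution m = m₀ + 38t; reducing mod 38 gives m = 23 (and n = -168).

23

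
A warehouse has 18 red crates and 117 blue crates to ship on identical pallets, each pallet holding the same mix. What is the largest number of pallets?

18 = 2 · 3²
117 = 3² · 13
Common: 3² = 9

9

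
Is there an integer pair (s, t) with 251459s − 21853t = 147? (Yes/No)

gcd(251459, 21853): 251459 = 11·21853 + 11076; 21853 = 1·11076 + 10777; 11076 = 1·10777 + 299; 10777 = 36·299 + 13; 299 = 23·13 + 0 → 13
13 does not divide 147, so a solution does not exist.

No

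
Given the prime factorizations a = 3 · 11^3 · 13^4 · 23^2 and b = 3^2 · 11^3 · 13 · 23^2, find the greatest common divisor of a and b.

27459861

min exponent per shared prime: 3 · 11^3 · 13 · 23^2 = 27459861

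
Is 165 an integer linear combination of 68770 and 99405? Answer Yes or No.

By Bézout, 68770u + 99405v = 165 has integer solutions iff gcd(68770, 99405) | 165.
Euclid: 99405 = 1·68770 + 30635; 68770 = 2·30635 + 7500; 30635 = 4·7500 + 635; 7500 = 11·635 + 515; 635 = 1·515 + 120; 515 = 4·120 + 35; 120 = 3·35 + 15; 35 = 2·15 + 5; 15 = 3·5 + 0. gcd = 5; 165 mod 5 = 0. Yes.

Yes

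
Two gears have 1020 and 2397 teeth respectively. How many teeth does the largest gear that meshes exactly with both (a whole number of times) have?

51

1020 = 2² · 3 · 5 · 17
2397 = 3 · 17 · 47
Common: 3 · 17 = 51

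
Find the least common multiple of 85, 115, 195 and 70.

85 = 5 · 17; 115 = 5 · 23; 195 = 3 · 5 · 13; 70 = 2 · 5 · 7
lcm takes max exponent of each prime: 2 · 3 · 5 · 7 · 13 · 17 · 23 = 1067430

1067430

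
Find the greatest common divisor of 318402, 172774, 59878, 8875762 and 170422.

98

gcd(318402, 172774): 318402 = 1·172774 + 145628; 172774 = 1·145628 + 27146; 145628 = 5·27146 + 9898; 27146 = 2·9898 + 7350; 9898 = 1·7350 + 2548; 7350 = 2·2548 + 2254; 2548 = 1·2254 + 294; 2254 = 7·294 + 196; 294 = 1·196 + 98; 196 = 2·98 + 0 → 98
gcd(98, 59878): 59878 = 611·98 + 0 → 98
gcd(98, 8875762): 8875762 = 90569·98 + 0 → 98
gcd(98, 170422): 170422 = 1739·98 + 0 → 98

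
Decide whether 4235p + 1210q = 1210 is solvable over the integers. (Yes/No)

Yes

By Bézout, 4235p + 1210q = 1210 has integer solutions iff gcd(4235, 1210) | 1210.
Euclid: 4235 = 3·1210 + 605; 1210 = 2·605 + 0. gcd = 605; 1210 mod 605 = 0. Yes.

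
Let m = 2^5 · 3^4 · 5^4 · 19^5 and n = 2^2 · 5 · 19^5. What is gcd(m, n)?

min exponent per shared prime: 2^2 · 5 · 19^5 = 49521980

49521980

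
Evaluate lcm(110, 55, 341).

3410

lcm(110, 55) = 110·55/gcd = 6050/55 = 110
lcm(110, 341) = 110·341/gcd = 37510/11 = 3410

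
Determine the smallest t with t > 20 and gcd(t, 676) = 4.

24

Multiples of 4 above 20: 4·6, 4·7, … . Need the cofactor coprime to 676/4 = 169.
Checking s = 6, 7, … the first with gcd(s, 169) = 1 is s = 6, giving 24.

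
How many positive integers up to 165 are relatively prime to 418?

Prime factors of 418: 2, 11, 19. Count integers ≤ 165 divisible by none of them.
By inclusion–exclusion: 165 − ⌊165/2⌋ − ⌊165/11⌋ − ⌊165/19⌋ + ⌊165/22⌋ + ⌊165/38⌋ + ⌊165/209⌋ − ⌊165/418⌋ = 71.

71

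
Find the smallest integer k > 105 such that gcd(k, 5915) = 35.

5915 = 35·169. Any k with gcd(k, 5915) = 35 is a multiple of 35, say 35s, with s coprime to 169.
Need s > 105/35, so s ≥ 4. First s ≥ 4 with gcd(s, 169) = 1 is s = 4. Thus k = 35·4 = 140.

140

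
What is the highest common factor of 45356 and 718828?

Euclid: 718828 = 15·45356 + 38488; 45356 = 1·38488 + 6868; 38488 = 5·6868 + 4148; 6868 = 1·4148 + 2720; 4148 = 1·2720 + 1428; 2720 = 1·1428 + 1292; 1428 = 1·1292 + 136; 1292 = 9·136 + 68; 136 = 2·68 + 0. Last nonzero remainder: 68.

68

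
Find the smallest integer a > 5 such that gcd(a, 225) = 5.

Multiples of 5 above 5: 5·2, 5·3, … . Need the cofactor coprime to 225/5 = 45.
Checking s = 2, 3, … the first with gcd(s, 45) = 1 is s = 2, giving 10.

10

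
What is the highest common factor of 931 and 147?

49

Euclid: 931 = 6·147 + 49; 147 = 3·49 + 0. Last nonzero remainder: 49.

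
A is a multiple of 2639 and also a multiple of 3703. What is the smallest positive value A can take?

gcd first: 3703 = 1·2639 + 1064; 2639 = 2·1064 + 511; 1064 = 2·511 + 42; 511 = 12·42 + 7; 42 = 6·7 + 0 → gcd = 7
lcm = 2639·3703/gcd = 9772217/7 = 1396031

1396031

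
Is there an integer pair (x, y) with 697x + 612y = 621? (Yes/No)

No

By Bézout, 697x + 612y = 621 has integer solutions iff gcd(697, 612) | 621.
Euclid: 697 = 1·612 + 85; 612 = 7·85 + 17; 85 = 5·17 + 0. gcd = 17; 621 mod 17 = 9. No.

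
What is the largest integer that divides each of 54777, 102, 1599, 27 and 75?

3

54777 = 3 · 19 · 31²; 102 = 2 · 3 · 17; 1599 = 3 · 13 · 41; 27 = 3³; 75 = 3 · 5²
gcd takes min exponent of each prime: 3 = 3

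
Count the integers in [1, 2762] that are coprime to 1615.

1971

Prime factors of 1615: 5, 17, 19. Count integers ≤ 2762 divisible by none of them.
By inclusion–exclusion: 2762 − ⌊2762/5⌋ − ⌊2762/17⌋ − ⌊2762/19⌋ + ⌊2762/85⌋ + ⌊2762/95⌋ + ⌊2762/323⌋ − ⌊2762/1615⌋ = 1971.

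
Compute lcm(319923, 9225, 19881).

17667747675

319923 = 3³ · 17² · 41; 9225 = 3² · 5² · 41; 19881 = 3² · 47²
lcm takes max exponent of each prime: 3³ · 5² · 17² · 41 · 47² = 17667747675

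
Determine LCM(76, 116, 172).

lcm(76, 116) = 76·116/gcd = 8816/4 = 2204
lcm(2204, 172) = 2204·172/gcd = 379088/4 = 94772

94772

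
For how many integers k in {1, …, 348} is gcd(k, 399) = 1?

189

Prime factors of 399: 3, 7, 19. Count integers ≤ 348 divisible by none of them.
By inclusion–exclusion: 348 − ⌊348/3⌋ − ⌊348/7⌋ − ⌊348/19⌋ + ⌊348/21⌋ + ⌊348/57⌋ + ⌊348/133⌋ − ⌊348/399⌋ = 189.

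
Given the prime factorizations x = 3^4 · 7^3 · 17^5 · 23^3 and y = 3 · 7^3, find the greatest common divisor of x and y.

min exponent per shared prime: 3 · 7^3 = 1029

1029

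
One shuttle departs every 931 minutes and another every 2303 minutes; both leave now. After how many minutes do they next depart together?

931 = 7² · 19; 2303 = 7² · 47
max exponents: 7² · 19 · 47 = 43757

43757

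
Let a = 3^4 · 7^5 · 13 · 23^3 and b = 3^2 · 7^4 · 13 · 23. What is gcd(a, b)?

6461091

min exponent per shared prime: 3^2 · 7^4 · 13 · 23 = 6461091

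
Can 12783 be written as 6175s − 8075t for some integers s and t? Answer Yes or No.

gcd(6175, 8075): 8075 = 1·6175 + 1900; 6175 = 3·1900 + 475; 1900 = 4·475 + 0 → 475
475 does not divide 12783, so a solution does not exist.

No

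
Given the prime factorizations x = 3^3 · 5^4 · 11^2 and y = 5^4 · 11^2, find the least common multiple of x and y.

max exponent per prime: 3^3 · 5^4 · 11^2 = 2041875

2041875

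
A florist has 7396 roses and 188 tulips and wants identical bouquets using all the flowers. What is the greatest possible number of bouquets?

7396 = 2² · 43²
188 = 2² · 47
Common: 2² = 4

4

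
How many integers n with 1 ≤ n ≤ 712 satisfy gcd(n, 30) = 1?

30 = 2·3·5. Inclusion–exclusion on these primes:
712 − ⌊712/2⌋ − ⌊712/3⌋ − ⌊712/5⌋ + ⌊712/6⌋ + ⌊712/10⌋ + ⌊712/15⌋ − ⌊712/30⌋ = 190

190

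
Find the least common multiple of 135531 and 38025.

135531 = 3² · 11 · 37²; 38025 = 3² · 5² · 13²
max exponents: 3² · 5² · 11 · 13² · 37² = 572618475

572618475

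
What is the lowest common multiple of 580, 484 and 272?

lcm(580, 484) = 580·484/gcd = 280720/4 = 70180
lcm(70180, 272) = 70180·272/gcd = 19088960/4 = 4772240

4772240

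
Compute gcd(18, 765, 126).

9

gcd(18, 765): 765 = 42·18 + 9; 18 = 2·9 + 0 → 9
gcd(9, 126): 126 = 14·9 + 0 → 9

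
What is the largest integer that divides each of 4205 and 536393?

1

4205 = 5 · 29²
536393 = 11³ · 13 · 31
Common: 1 = 1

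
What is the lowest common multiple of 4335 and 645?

186405

4335 = 3 · 5 · 17²; 645 = 3 · 5 · 43
max exponents: 3 · 5 · 17² · 43 = 186405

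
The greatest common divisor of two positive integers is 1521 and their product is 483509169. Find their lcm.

For any two positive integers, gcd × lcm equals their product. Hence lcm = 483509169 / 1521 = 317889.

317889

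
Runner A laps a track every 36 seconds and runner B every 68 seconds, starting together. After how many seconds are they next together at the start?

612

gcd first: 68 = 1·36 + 32; 36 = 1·32 + 4; 32 = 8·4 + 0 → gcd = 4
lcm = 36·68/gcd = 2448/4 = 612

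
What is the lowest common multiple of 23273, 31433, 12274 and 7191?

13142162886462

lcm(23273, 31433) = 23273·31433/gcd = 731540209/17 = 43031777
lcm(43031777, 12274) = 43031777·12274/gcd = 528172030898/17 = 31068942994
lcm(31068942994, 7191) = 31068942994·7191/gcd = 223416769069854/17 = 13142162886462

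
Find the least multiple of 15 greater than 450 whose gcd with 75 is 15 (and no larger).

Multiples of 15 above 450: 15·31, 15·32, … . Need the cofactor coprime to 75/15 = 5.
Checking s = 31, 32, … the first with gcd(s, 5) = 1 is s = 31, giving 465.

465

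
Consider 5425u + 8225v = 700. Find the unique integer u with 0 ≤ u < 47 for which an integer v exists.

35

Euclid: 8225 = 1·5425 + 2800; 5425 = 1·2800 + 2625; 2800 = 1·2625 + 175; 2625 = 15·175 + 0 → gcd = 175; 700 = 175·4.
Back-substitution yields 5425·(-3) + 8225·(2) = 175, so one solution is u = -3·4 = -12, v = 2·4 = 8.
Solutions in u differ by 8225/175 = 47; the one in [0, 47) is -12 mod 47 = 35.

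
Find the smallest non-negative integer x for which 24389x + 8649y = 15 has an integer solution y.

1893

Euclid: 24389 = 2·8649 + 7091; 8649 = 1·7091 + 1558; 7091 = 4·1558 + 859; 1558 = 1·859 + 699; 859 = 1·699 + 160; 699 = 4·160 + 59; 160 = 2·59 + 42; 59 = 1·42 + 17; 42 = 2·17 + 8; 17 = 2·8 + 1; 8 = 8·1 + 0 → gcd = 1; 15 = 1·15.
Back-substitution yields 24389·(-1027) + 8649·(2896) = 1, so one solution is x = -1027·15 = -15405, y = 2896·15 = 43440.
Solutions in x differ by 8649/1 = 8649; the one in [0, 8649) is -15405 mod 8649 = 1893.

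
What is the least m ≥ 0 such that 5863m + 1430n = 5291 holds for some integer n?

7

Reduce mod 1430: 5863m ≡ 5291 (mod 1430). With g = gcd(5863, 1430) = 143 dividing 5291, divide through: 41m ≡ 37 (mod 10).
Since gcd(41, 10) = 1, m ≡ 37·(41)⁻¹ ≡ 7 (mod 10). Smallest non-negative: 7.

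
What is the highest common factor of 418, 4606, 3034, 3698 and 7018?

gcd(418, 4606): 4606 = 11·418 + 8; 418 = 52·8 + 2; 8 = 4·2 + 0 → 2
gcd(2, 3034): 3034 = 1517·2 + 0 → 2
gcd(2, 3698): 3698 = 1849·2 + 0 → 2
gcd(2, 7018): 7018 = 3509·2 + 0 → 2

2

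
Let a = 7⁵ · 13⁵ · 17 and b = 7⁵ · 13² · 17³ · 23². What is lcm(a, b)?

16218451923755627

max exponent per prime: 7⁵ · 13⁵ · 17³ · 23² = 16218451923755627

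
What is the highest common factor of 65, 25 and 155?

5

65 = 5 · 13; 25 = 5²; 155 = 5 · 31
gcd takes min exponent of each prime: 5 = 5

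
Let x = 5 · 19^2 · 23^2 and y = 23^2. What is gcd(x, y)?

529

min exponent per shared prime: 23^2 = 529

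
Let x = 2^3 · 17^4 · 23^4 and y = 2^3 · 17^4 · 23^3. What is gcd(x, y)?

min exponent per shared prime: 2^3 · 17^4 · 23^3 = 8129600056

8129600056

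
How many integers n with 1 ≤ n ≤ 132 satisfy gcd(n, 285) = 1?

67

285 = 3·5·19. Inclusion–exclusion on these primes:
132 − ⌊132/3⌋ − ⌊132/5⌋ − ⌊132/19⌋ + ⌊132/15⌋ + ⌊132/57⌋ + ⌊132/95⌋ − ⌊132/285⌋ = 67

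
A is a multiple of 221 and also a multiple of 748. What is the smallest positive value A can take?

gcd first: 748 = 3·221 + 85; 221 = 2·85 + 51; 85 = 1·51 + 34; 51 = 1·34 + 17; 34 = 2·17 + 0 → gcd = 17
lcm = 221·748/gcd = 165308/17 = 9724

9724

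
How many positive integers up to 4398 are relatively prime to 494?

Prime factors of 494: 2, 13, 19. Count integers ≤ 4398 divisible by none of them.
By inclusion–exclusion: 4398 − ⌊4398/2⌋ − ⌊4398/13⌋ − ⌊4398/19⌋ + ⌊4398/26⌋ + ⌊4398/38⌋ + ⌊4398/247⌋ − ⌊4398/494⌋ = 1923.

1923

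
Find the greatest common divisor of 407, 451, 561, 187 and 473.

11

gcd(407, 451): 451 = 1·407 + 44; 407 = 9·44 + 11; 44 = 4·11 + 0 → 11
gcd(11, 561): 561 = 51·11 + 0 → 11
gcd(11, 187): 187 = 17·11 + 0 → 11
gcd(11, 473): 473 = 43·11 + 0 → 11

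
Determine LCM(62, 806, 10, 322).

648830

lcm(62, 806) = 62·806/gcd = 49972/62 = 806
lcm(806, 10) = 806·10/gcd = 8060/2 = 4030
lcm(4030, 322) = 4030·322/gcd = 1297660/2 = 648830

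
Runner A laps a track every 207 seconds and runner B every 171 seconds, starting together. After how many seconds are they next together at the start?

gcd first: 207 = 1·171 + 36; 171 = 4·36 + 27; 36 = 1·27 + 9; 27 = 3·9 + 0 → gcd = 9
lcm = 207·171/gcd = 35397/9 = 3933

3933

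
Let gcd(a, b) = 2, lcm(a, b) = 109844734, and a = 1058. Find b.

a·b = gcd·lcm = 2·109844734 = 219689468, so b = 219689468/1058 = 207646.

207646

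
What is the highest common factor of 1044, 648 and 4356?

gcd(1044, 648): 1044 = 1·648 + 396; 648 = 1·396 + 252; 396 = 1·252 + 144; 252 = 1·144 + 108; 144 = 1·108 + 36; 108 = 3·36 + 0 → 36
gcd(36, 4356): 4356 = 121·36 + 0 → 36

36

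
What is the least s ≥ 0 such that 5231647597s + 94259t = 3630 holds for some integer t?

Euclid: 5231647597 = 55502·94259 + 84579; 94259 = 1·84579 + 9680; 84579 = 8·9680 + 7139; 9680 = 1·7139 + 2541; 7139 = 2·2541 + 2057; 2541 = 1·2057 + 484; 2057 = 4·484 + 121; 484 = 4·121 + 0 → gcd = 121; 3630 = 121·30.
Back-substitution yields 5231647597·(185) + 94259·(-10268036) = 121, so one solution is s = 185·30 = 5550, t = -10268036·30 = -308041080.
Solutions in s differ by 94259/121 = 779; the one in [0, 779) is 5550 mod 779 = 97.

97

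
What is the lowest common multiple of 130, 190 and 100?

24700

lcm(130, 190) = 130·190/gcd = 24700/10 = 2470
lcm(2470, 100) = 2470·100/gcd = 247000/10 = 24700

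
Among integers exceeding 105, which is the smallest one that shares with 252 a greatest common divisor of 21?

147

252 = 21·12. Any a with gcd(a, 252) = 21 is a multiple of 21, say 21s, with s coprime to 12.
Need s > 105/21, so s ≥ 6. First s ≥ 6 with gcd(s, 12) = 1 is s = 7. Thus a = 21·7 = 147.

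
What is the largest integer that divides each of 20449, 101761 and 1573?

20449 = 11² · 13²; 101761 = 11² · 29²; 1573 = 11² · 13
gcd takes min exponent of each prime: 11² = 121

121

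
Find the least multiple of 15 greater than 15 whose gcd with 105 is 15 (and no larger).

30

gcd(a, 105) = 15 forces 15 | a; write a = 15s. Then gcd(15s, 15·7) = 15·gcd(s, 7), so need gcd(s, 7) = 1.
15s > 15 gives s ≥ 2. The least s ≥ 2 coprime to 7 is 2, so a = 15·2 = 30.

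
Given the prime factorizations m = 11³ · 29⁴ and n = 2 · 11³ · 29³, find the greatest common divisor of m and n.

min exponent per shared prime: 11³ · 29³ = 32461759

32461759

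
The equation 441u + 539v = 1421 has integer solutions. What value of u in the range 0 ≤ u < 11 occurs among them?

2

gcd(441, 539) = 49 (Euclid: 539 = 1·441 + 98; 441 = 4·98 + 49; 98 = 2·49 + 0), and 49 | 1421.
Extended Euclid: 441·(5) + 539·(-4) = 49. Scale by 29: u₀ = 145.
General solution u = u₀ + 11t; reducing mod 11 gives u = 2 (and v = 1).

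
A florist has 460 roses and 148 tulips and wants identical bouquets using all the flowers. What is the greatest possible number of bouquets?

4

460 = 2² · 5 · 23
148 = 2² · 37
Common: 2² = 4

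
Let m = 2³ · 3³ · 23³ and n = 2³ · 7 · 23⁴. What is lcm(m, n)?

max exponent per prime: 2³ · 3³ · 7 · 23⁴ = 423119592

423119592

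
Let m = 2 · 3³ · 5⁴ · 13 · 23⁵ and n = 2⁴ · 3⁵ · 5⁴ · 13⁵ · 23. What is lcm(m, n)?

max exponent per prime: 2⁴ · 3⁵ · 5⁴ · 13⁵ · 23⁵ = 5807138916642570000

5807138916642570000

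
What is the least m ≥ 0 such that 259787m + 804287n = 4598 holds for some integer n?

2000

Euclid: 804287 = 3·259787 + 24926; 259787 = 10·24926 + 10527; 24926 = 2·10527 + 3872; 10527 = 2·3872 + 2783; 3872 = 1·2783 + 1089; 2783 = 2·1089 + 605; 1089 = 1·605 + 484; 605 = 1·484 + 121; 484 = 4·121 + 0 → gcd = 121; 4598 = 121·38.
Back-substitution yields 259787·(1452) + 804287·(-469) = 121, so one solution is m = 1452·38 = 55176, n = -469·38 = -17822.
Solutions in m differ by 804287/121 = 6647; the one in [0, 6647) is 55176 mod 6647 = 2000.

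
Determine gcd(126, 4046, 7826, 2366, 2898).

gcd(126, 4046): 4046 = 32·126 + 14; 126 = 9·14 + 0 → 14
gcd(14, 7826): 7826 = 559·14 + 0 → 14
gcd(14, 2366): 2366 = 169·14 + 0 → 14
gcd(14, 2898): 2898 = 207·14 + 0 → 14

14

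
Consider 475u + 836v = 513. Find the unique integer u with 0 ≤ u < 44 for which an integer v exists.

Euclid: 836 = 1·475 + 361; 475 = 1·361 + 114; 361 = 3·114 + 19; 114 = 6·19 + 0 → gcd = 19; 513 = 19·27.
Back-substitution yields 475·(-7) + 836·(4) = 19, so one solution is u = -7·27 = -189, v = 4·27 = 108.
Solutions in u differ by 836/19 = 44; the one in [0, 44) is -189 mod 44 = 31.

31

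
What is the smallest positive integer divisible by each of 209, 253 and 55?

209 = 11 · 19; 253 = 11 · 23; 55 = 5 · 11
lcm takes max exponent of each prime: 5 · 11 · 19 · 23 = 24035

24035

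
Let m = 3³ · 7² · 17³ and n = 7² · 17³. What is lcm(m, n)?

6499899

max exponent per prime: 3³ · 7² · 17³ = 6499899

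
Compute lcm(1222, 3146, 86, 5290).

1222 = 2 · 13 · 47; 3146 = 2 · 11² · 13; 86 = 2 · 43; 5290 = 2 · 5 · 23²
lcm takes max exponent of each prime: 2 · 5 · 11² · 13 · 23² · 43 · 47 = 16817084570

16817084570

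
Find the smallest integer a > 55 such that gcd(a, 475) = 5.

Multiples of 5 above 55: 5·12, 5·13, … . Need the cofactor coprime to 475/5 = 95.
Checking s = 12, 13, … the first with gcd(s, 95) = 1 is s = 12, giving 60.

60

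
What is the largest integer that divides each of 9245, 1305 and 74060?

5

gcd(9245, 1305): 9245 = 7·1305 + 110; 1305 = 11·110 + 95; 110 = 1·95 + 15; 95 = 6·15 + 5; 15 = 3·5 + 0 → 5
gcd(5, 74060): 74060 = 14812·5 + 0 → 5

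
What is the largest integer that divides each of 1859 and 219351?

1859 = 11 · 13²
219351 = 3 · 11 · 17² · 23
Common: 11 = 11

11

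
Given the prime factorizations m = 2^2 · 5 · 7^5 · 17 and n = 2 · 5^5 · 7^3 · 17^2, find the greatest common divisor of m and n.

min exponent per shared prime: 2 · 5 · 7^3 · 17 = 58310

58310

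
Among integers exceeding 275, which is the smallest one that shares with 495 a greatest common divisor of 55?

Multiples of 55 above 275: 55·6, 55·7, … . Need the cofactor coprime to 495/55 = 9.
Checking s = 6, 7, … the first with gcd(s, 9) = 1 is s = 7, giving 385.

385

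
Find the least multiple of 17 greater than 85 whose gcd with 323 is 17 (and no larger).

102

Multiples of 17 above 85: 17·6, 17·7, … . Need the cofactor coprime to 323/17 = 19.
Checking s = 6, 7, … the first with gcd(s, 19) = 1 is s = 6, giving 102.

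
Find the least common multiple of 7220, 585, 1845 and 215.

lcm(7220, 585) = 7220·585/gcd = 4223700/5 = 844740
lcm(844740, 1845) = 844740·1845/gcd = 1558545300/45 = 34634340
lcm(34634340, 215) = 34634340·215/gcd = 7446383100/5 = 1489276620

1489276620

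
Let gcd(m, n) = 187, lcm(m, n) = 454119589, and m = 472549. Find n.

179707

Using mn = gcd(m,n)·lcm(m,n) = 187·454119589 = 84920363143, we get n = 84920363143/472549 = 179707.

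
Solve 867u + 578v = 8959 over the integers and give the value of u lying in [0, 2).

1

gcd(867, 578) = 289 (Euclid: 867 = 1·578 + 289; 578 = 2·289 + 0), and 289 | 8959.
Extended Euclid: 867·(1) + 578·(-1) = 289. Scale by 31: u₀ = 31.
General solution u = u₀ + 2t; reducing mod 2 gives u = 1 (and v = 14).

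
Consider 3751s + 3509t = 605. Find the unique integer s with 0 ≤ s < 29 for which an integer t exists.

17

Reduce mod 3509: 3751s ≡ 605 (mod 3509). With g = gcd(3751, 3509) = 121 dividing 605, divide through: 31s ≡ 5 (mod 29).
Since gcd(31, 29) = 1, s ≡ 5·(31)⁻¹ ≡ 17 (mod 29). Smallest non-negative: 17.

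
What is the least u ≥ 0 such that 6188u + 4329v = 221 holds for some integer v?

226

gcd(6188, 4329) = 13 (Euclid: 6188 = 1·4329 + 1859; 4329 = 2·1859 + 611; 1859 = 3·611 + 26; 611 = 23·26 + 13; 26 = 2·13 + 0), and 13 | 221.
Extended Euclid: 6188·(-163) + 4329·(233) = 13. Scale by 17: u₀ = -2771.
General solution u = u₀ + 333t; reducing mod 333 gives u = 226 (and v = -323).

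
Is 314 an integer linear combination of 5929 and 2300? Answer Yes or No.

gcd(5929, 2300): 5929 = 2·2300 + 1329; 2300 = 1·1329 + 971; 1329 = 1·971 + 358; 971 = 2·358 + 255; 358 = 1·255 + 103; 255 = 2·103 + 49; 103 = 2·49 + 5; 49 = 9·5 + 4; 5 = 1·4 + 1; 4 = 4·1 + 0 → 1
1 divides 314, so a solution exists.

Yes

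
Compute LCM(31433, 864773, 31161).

5243118699

31433 = 17 · 43²; 864773 = 7 · 13² · 17 · 43; 31161 = 3 · 13 · 17 · 47
lcm takes max exponent of each prime: 3 · 7 · 13² · 17 · 43² · 47 = 5243118699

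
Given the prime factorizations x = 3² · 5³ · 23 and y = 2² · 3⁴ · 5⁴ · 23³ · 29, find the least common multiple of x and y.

71450707500

max exponent per prime: 2² · 3⁴ · 5⁴ · 23³ · 29 = 71450707500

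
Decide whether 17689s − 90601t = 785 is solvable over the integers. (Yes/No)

No

By Bézout, 17689s − 90601t = 785 has integer solutions iff gcd(17689, 90601) | 785.
Euclid: 90601 = 5·17689 + 2156; 17689 = 8·2156 + 441; 2156 = 4·441 + 392; 441 = 1·392 + 49; 392 = 8·49 + 0. gcd = 49; 785 mod 49 = 1. No.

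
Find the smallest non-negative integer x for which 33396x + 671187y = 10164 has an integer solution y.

gcd(33396, 671187) = 363 (Euclid: 671187 = 20·33396 + 3267; 33396 = 10·3267 + 726; 3267 = 4·726 + 363; 726 = 2·363 + 0), and 363 | 10164.
Extended Euclid: 33396·(-824) + 671187·(41) = 363. Scale by 28: x₀ = -23072.
General solution x = x₀ + 1849t; reducing mod 1849 gives x = 965 (and y = -48).

965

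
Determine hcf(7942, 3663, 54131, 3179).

11

gcd(7942, 3663): 7942 = 2·3663 + 616; 3663 = 5·616 + 583; 616 = 1·583 + 33; 583 = 17·33 + 22; 33 = 1·22 + 11; 22 = 2·11 + 0 → 11
gcd(11, 54131): 54131 = 4921·11 + 0 → 11
gcd(11, 3179): 3179 = 289·11 + 0 → 11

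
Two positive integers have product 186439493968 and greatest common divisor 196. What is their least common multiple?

Since gcd(a,b)·lcm(a,b) = ab, lcm = 186439493968/196 = 951221908.

951221908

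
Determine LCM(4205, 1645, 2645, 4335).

634507365135

lcm(4205, 1645) = 4205·1645/gcd = 6917225/5 = 1383445
lcm(1383445, 2645) = 1383445·2645/gcd = 3659212025/5 = 731842405
lcm(731842405, 4335) = 731842405·4335/gcd = 3172536825675/5 = 634507365135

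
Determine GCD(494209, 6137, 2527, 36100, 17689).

494209 = 19² · 37²; 6137 = 17 · 19²; 2527 = 7 · 19²; 36100 = 2² · 5² · 19²; 17689 = 7² · 19²
gcd takes min exponent of each prime: 19² = 361

361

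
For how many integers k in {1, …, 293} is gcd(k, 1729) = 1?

221

Prime factors of 1729: 7, 13, 19. Count integers ≤ 293 divisible by none of them.
By inclusion–exclusion: 293 − ⌊293/7⌋ − ⌊293/13⌋ − ⌊293/19⌋ + ⌊293/91⌋ + ⌊293/133⌋ + ⌊293/247⌋ − ⌊293/1729⌋ = 221.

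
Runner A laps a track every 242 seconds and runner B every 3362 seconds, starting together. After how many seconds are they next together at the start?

406802

gcd first: 3362 = 13·242 + 216; 242 = 1·216 + 26; 216 = 8·26 + 8; 26 = 3·8 + 2; 8 = 4·2 + 0 → gcd = 2
lcm = 242·3362/gcd = 813604/2 = 406802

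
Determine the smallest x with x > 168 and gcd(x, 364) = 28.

364 = 28·13. Any x with gcd(x, 364) = 28 is a multiple of 28, say 28s, with s coprime to 13.
Need s > 168/28, so s ≥ 7. First s ≥ 7 with gcd(s, 13) = 1 is s = 7. Thus x = 28·7 = 196.

196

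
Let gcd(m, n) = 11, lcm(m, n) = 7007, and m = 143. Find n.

539

m·n = gcd·lcm = 11·7007 = 77077, so n = 77077/143 = 539.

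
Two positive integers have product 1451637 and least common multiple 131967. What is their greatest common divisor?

11

From gcd × lcm = mn: gcd = 1451637 / 131967 = 11.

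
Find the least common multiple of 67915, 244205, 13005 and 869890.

67915 = 5 · 17² · 47; 244205 = 5 · 13² · 17²; 13005 = 3² · 5 · 17²; 869890 = 2 · 5 · 7 · 17² · 43
lcm takes max exponent of each prime: 2 · 3² · 5 · 7 · 13² · 17² · 43 · 47 = 62185826430

62185826430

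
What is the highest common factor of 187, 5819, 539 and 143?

11

gcd(187, 5819): 5819 = 31·187 + 22; 187 = 8·22 + 11; 22 = 2·11 + 0 → 11
gcd(11, 539): 539 = 49·11 + 0 → 11
gcd(11, 143): 143 = 13·11 + 0 → 11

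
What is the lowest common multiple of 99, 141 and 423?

lcm(99, 141) = 99·141/gcd = 13959/3 = 4653
lcm(4653, 423) = 4653·423/gcd = 1968219/423 = 4653

4653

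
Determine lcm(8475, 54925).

8475 = 3 · 5² · 113; 54925 = 5² · 13³
max exponents: 3 · 5² · 13³ · 113 = 18619575

18619575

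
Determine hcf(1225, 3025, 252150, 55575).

1225 = 5² · 7²; 3025 = 5² · 11²; 252150 = 2 · 3 · 5² · 41²; 55575 = 3² · 5² · 13 · 19
gcd takes min exponent of each prime: 5² = 25

25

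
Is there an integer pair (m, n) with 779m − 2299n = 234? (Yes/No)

No

By Bézout, 779m − 2299n = 234 has integer solutions iff gcd(779, 2299) | 234.
Euclid: 2299 = 2·779 + 741; 779 = 1·741 + 38; 741 = 19·38 + 19; 38 = 2·19 + 0. gcd = 19; 234 mod 19 = 6. No.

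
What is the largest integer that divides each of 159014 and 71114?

2

159014 = 2 · 43³
71114 = 2 · 31² · 37
Common: 2 = 2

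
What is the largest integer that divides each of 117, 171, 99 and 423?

117 = 3² · 13; 171 = 3² · 19; 99 = 3² · 11; 423 = 3² · 47
gcd takes min exponent of each prime: 3² = 9

9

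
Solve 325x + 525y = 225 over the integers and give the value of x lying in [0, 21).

gcd(325, 525) = 25 (Euclid: 525 = 1·325 + 200; 325 = 1·200 + 125; 200 = 1·125 + 75; 125 = 1·75 + 50; 75 = 1·50 + 25; 50 = 2·25 + 0), and 25 | 225.
Extended Euclid: 325·(-8) + 525·(5) = 25. Scale by 9: x₀ = -72.
General solution x = x₀ + 21t; reducing mod 21 gives x = 12 (and y = -7).

12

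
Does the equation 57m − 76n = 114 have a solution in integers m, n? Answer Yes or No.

By Bézout, 57m − 76n = 114 has integer solutions iff gcd(57, 76) | 114.
Euclid: 76 = 1·57 + 19; 57 = 3·19 + 0. gcd = 19; 114 mod 19 = 0. Yes.

Yes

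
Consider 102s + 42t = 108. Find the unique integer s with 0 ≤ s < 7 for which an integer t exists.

Reduce mod 42: 102s ≡ 108 (mod 42). With g = gcd(102, 42) = 6 dividing 108, divide through: 17s ≡ 18 (mod 7).
Since gcd(17, 7) = 1, s ≡ 18·(17)⁻¹ ≡ 6 (mod 7). Smallest non-negative: 6.

6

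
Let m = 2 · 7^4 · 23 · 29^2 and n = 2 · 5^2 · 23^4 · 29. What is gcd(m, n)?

1334

min exponent per shared prime: 2 · 23 · 29 = 1334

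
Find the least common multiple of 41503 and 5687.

41503 = 7³ · 11²; 5687 = 11² · 47
max exponents: 7³ · 11² · 47 = 1950641

1950641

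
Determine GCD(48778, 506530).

2

48778 = 2 · 29³
506530 = 2 · 5 · 37³
Common: 2 = 2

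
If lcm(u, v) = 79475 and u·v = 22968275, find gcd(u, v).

gcd·lcm = product, so gcd = 22968275/79475 = 289.

289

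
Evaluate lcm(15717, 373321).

gcd first: 373321 = 23·15717 + 11830; 15717 = 1·11830 + 3887; 11830 = 3·3887 + 169; 3887 = 23·169 + 0 → gcd = 169
lcm = 15717·373321/gcd = 5867486157/169 = 34718853

34718853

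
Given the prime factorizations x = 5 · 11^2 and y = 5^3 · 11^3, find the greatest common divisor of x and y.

min exponent per shared prime: 5 · 11^2 = 605

605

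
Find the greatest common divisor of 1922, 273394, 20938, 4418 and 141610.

1922 = 2 · 31²; 273394 = 2 · 11 · 17² · 43; 20938 = 2 · 19² · 29; 4418 = 2 · 47²; 141610 = 2 · 5 · 7² · 17²
gcd takes min exponent of each prime: 2 = 2

2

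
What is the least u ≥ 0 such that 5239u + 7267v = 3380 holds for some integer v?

Reduce mod 7267: 5239u ≡ 3380 (mod 7267). With g = gcd(5239, 7267) = 169 dividing 3380, divide through: 31u ≡ 20 (mod 43).
Since gcd(31, 43) = 1, u ≡ 20·(31)⁻¹ ≡ 27 (mod 43). Smallest non-negative: 27.

27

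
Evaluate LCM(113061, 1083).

40815021

113061 = 3 · 13² · 223; 1083 = 3 · 19²
max exponents: 3 · 13² · 19² · 223 = 40815021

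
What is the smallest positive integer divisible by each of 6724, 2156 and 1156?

1047404204

6724 = 2² · 41²; 2156 = 2² · 7² · 11; 1156 = 2² · 17²
lcm takes max exponent of each prime: 2² · 7² · 11 · 17² · 41² = 1047404204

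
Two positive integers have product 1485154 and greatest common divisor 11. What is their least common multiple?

gcd·lcm = product, so lcm = 1485154/11 = 135014.

135014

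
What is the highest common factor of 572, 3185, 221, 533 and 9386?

572 = 2² · 11 · 13; 3185 = 5 · 7² · 13; 221 = 13 · 17; 533 = 13 · 41; 9386 = 2 · 13 · 19²
gcd takes min exponent of each prime: 13 = 13

13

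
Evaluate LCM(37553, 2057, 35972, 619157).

lcm(37553, 2057) = 37553·2057/gcd = 77246521/17 = 4543913
lcm(4543913, 35972) = 4543913·35972/gcd = 163453638436/17 = 9614919908
lcm(9614919908, 619157) = 9614919908·619157/gcd = 5953144965477556/2057 = 2894090892308

2894090892308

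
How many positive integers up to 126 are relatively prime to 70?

Prime factors of 70: 2, 5, 7. Count integers ≤ 126 divisible by none of them.
By inclusion–exclusion: 126 − ⌊126/2⌋ − ⌊126/5⌋ − ⌊126/7⌋ + ⌊126/10⌋ + ⌊126/14⌋ + ⌊126/35⌋ − ⌊126/70⌋ = 43.

43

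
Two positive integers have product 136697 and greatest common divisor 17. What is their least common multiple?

For any two positive integers, gcd × lcm equals their product. Hence lcm = 136697 / 17 = 8041.

8041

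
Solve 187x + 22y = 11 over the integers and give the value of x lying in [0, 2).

Euclid: 187 = 8·22 + 11; 22 = 2·11 + 0 → gcd = 11; 11 = 11·1.
Back-substitution yields 187·(1) + 22·(-8) = 11, so one solution is x = 1·1 = 1, y = -8·1 = -8.
Solutions in x differ by 22/11 = 2; the one in [0, 2) is 1 mod 2 = 1.

1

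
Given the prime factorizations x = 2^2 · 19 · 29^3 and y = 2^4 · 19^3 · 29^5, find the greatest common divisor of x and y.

min exponent per shared prime: 2^2 · 19 · 29^3 = 1853564

1853564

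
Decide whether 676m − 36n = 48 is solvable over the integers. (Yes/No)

gcd(676, 36): 676 = 18·36 + 28; 36 = 1·28 + 8; 28 = 3·8 + 4; 8 = 2·4 + 0 → 4
4 divides 48, so a solution exists.

Yes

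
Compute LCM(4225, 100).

16900

4225 = 5² · 13²; 100 = 2² · 5²
max exponents: 2² · 5² · 13² = 16900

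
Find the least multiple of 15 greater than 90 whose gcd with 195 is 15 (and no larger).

Multiples of 15 above 90: 15·7, 15·8, … . Need the cofactor coprime to 195/15 = 13.
Checking s = 7, 8, … the first with gcd(s, 13) = 1 is s = 7, giving 105.

105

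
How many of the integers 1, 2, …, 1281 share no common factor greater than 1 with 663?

Prime factors of 663: 3, 13, 17. Count integers ≤ 1281 divisible by none of them.
By inclusion–exclusion: 1281 − ⌊1281/3⌋ − ⌊1281/13⌋ − ⌊1281/17⌋ + ⌊1281/39⌋ + ⌊1281/51⌋ + ⌊1281/221⌋ − ⌊1281/663⌋ = 742.

742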